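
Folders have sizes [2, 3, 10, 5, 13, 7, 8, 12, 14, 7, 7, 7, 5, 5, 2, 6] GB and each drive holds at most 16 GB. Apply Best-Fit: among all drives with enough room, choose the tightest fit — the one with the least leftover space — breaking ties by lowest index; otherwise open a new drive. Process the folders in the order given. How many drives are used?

8 drives

2 GB → drive 1 (remaining 14 GB)
3 GB → drive 1 (remaining 11 GB)
10 GB → drive 1 (remaining 1 GB)
5 GB → drive 2 (remaining 11 GB)
13 GB → drive 3 (remaining 3 GB)
7 GB → drive 2 (remaining 4 GB)
8 GB → drive 4 (remaining 8 GB)
12 GB → drive 5 (remaining 4 GB)
14 GB → drive 6 (remaining 2 GB)
7 GB → drive 4 (remaining 1 GB)
7 GB → drive 7 (remaining 9 GB)
7 GB → drive 7 (remaining 2 GB)
5 GB → drive 8 (remaining 11 GB)
5 GB → drive 8 (remaining 6 GB)
2 GB → drive 6 (remaining 0 GB)
6 GB → drive 8 (remaining 0 GB)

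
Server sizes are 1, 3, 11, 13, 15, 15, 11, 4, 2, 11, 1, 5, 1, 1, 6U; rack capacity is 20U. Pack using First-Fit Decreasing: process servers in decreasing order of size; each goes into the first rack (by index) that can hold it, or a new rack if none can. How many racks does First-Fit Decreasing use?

Sorted descending: 15, 15, 13, 11, 11, 11, 6, 5, 4, 3, 2, 1, 1, 1, 1.
Put 15U in rack 1; 5U remain.
Put 15U in rack 2; 5U remain.
Put 13U in rack 3; 7U remain.
Put 11U in rack 4; 9U remain.
Put 11U in rack 5; 9U remain.
Put 11U in rack 6; 9U remain.
Put 6U in rack 3; 1U remain.
Put 5U in rack 1; 0U remain.
Put 4U in rack 2; 1U remain.
Put 3U in rack 4; 6U remain.
Put 2U in rack 4; 4U remain.
Put 1U in rack 2; 0U remain.
Put 1U in rack 3; 0U remain.
Put 1U in rack 4; 3U remain.
Put 1U in rack 4; 2U remain.
Final racks: [15,5] [15,4,1] [13,6,1] [11,3,2,1,1] [11] [11].

6 racks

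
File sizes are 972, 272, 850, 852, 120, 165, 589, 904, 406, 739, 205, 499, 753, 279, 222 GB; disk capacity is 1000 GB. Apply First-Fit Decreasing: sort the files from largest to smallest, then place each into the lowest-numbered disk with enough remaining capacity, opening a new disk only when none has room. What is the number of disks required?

Sorted descending: 972, 904, 852, 850, 753, 739, 589, 499, 406, 279, 272, 222, 205, 165, 120.
disk 1: place 972 GB, 28 GB left
disk 2: place 904 GB, 96 GB left
disk 3: place 852 GB, 148 GB left
disk 4: place 850 GB, 150 GB left
disk 5: place 753 GB, 247 GB left
disk 6: place 739 GB, 261 GB left
disk 7: place 589 GB, 411 GB left
disk 8: place 499 GB, 501 GB left
disk 7: place 406 GB, 5 GB left
disk 8: place 279 GB, 222 GB left
disk 9: place 272 GB, 728 GB left
disk 5: place 222 GB, 25 GB left
disk 6: place 205 GB, 56 GB left
disk 8: place 165 GB, 57 GB left
disk 3: place 120 GB, 28 GB left
Final disks: [972] [904] [852,120] [850] [753,222] [739,205] [589,406] [499,279,165] [272].

9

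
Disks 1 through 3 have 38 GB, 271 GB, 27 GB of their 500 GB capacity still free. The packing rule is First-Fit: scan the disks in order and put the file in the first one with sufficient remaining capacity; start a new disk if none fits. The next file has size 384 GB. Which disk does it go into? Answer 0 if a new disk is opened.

0

No disk has ≥ 384 GB free, so a new disk is opened.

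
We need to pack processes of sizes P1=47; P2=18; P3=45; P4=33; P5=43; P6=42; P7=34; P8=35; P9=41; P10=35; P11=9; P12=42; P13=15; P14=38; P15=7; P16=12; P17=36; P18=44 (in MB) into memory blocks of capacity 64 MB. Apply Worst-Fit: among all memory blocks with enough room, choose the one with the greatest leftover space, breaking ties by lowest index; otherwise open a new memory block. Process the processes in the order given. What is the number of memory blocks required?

memory block 1: place P1 (47 MB), 17 MB left
memory block 2: place P2 (18 MB), 46 MB left
memory block 2: place P3 (45 MB), 1 MB left
memory block 3: place P4 (33 MB), 31 MB left
memory block 4: place P5 (43 MB), 21 MB left
memory block 5: place P6 (42 MB), 22 MB left
memory block 6: place P7 (34 MB), 30 MB left
memory block 7: place P8 (35 MB), 29 MB left
memory block 8: place P9 (41 MB), 23 MB left
memory block 9: place P10 (35 MB), 29 MB left
memory block 3: place P11 (9 MB), 22 MB left
memory block 10: place P12 (42 MB), 22 MB left
memory block 6: place P13 (15 MB), 15 MB left
memory block 11: place P14 (38 MB), 26 MB left
memory block 7: place P15 (7 MB), 22 MB left
memory block 9: place P16 (12 MB), 17 MB left
memory block 12: place P17 (36 MB), 28 MB left
memory block 13: place P18 (44 MB), 20 MB left

13 memory blocks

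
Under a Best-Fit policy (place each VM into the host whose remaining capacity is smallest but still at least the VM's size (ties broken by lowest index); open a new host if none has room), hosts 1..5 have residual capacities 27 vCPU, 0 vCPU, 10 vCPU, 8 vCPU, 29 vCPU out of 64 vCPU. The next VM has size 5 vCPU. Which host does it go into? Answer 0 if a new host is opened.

4

Hosts with room: host 1 (27 vCPU), host 3 (10 vCPU), host 4 (8 vCPU), host 5 (29 vCPU).
Tightest fit is host 4 with 8 vCPU free.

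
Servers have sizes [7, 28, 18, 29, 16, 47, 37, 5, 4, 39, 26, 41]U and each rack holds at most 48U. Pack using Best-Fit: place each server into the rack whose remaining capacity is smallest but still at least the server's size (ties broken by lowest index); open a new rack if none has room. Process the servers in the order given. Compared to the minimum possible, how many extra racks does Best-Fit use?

0

Best-Fit: [7,28] [18,29] [16,26] [47] [37,5,4] [39] [41] → 7 racks.
Total size 297U; any packing needs at least ⌈297/48⌉ = 7 racks.
So 7 is already optimal.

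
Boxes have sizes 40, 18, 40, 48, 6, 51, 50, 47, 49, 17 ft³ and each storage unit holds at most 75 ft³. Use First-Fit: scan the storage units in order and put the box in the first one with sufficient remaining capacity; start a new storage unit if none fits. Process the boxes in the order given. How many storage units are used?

7

40 ft³ → storage unit 1 (remaining 35 ft³)
18 ft³ → storage unit 1 (remaining 17 ft³)
40 ft³ → storage unit 2 (remaining 35 ft³)
48 ft³ → storage unit 3 (remaining 27 ft³)
6 ft³ → storage unit 1 (remaining 11 ft³)
51 ft³ → storage unit 4 (remaining 24 ft³)
50 ft³ → storage unit 5 (remaining 25 ft³)
47 ft³ → storage unit 6 (remaining 28 ft³)
49 ft³ → storage unit 7 (remaining 26 ft³)
17 ft³ → storage unit 2 (remaining 18 ft³)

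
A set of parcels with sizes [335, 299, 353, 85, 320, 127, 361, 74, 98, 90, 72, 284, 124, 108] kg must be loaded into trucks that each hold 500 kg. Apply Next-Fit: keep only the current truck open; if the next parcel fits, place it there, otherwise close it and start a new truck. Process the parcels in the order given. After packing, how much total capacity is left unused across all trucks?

1270

truck 1: place 335 kg, 165 kg left
truck 2: place 299 kg, 201 kg left
truck 3: place 353 kg, 147 kg left
truck 3: place 85 kg, 62 kg left
truck 4: place 320 kg, 180 kg left
truck 4: place 127 kg, 53 kg left
truck 5: place 361 kg, 139 kg left
truck 5: place 74 kg, 65 kg left
truck 6: place 98 kg, 402 kg left
truck 6: place 90 kg, 312 kg left
truck 6: place 72 kg, 240 kg left
truck 7: place 284 kg, 216 kg left
truck 7: place 124 kg, 92 kg left
truck 8: place 108 kg, 392 kg left
8 trucks × 500 kg = 4000 kg; used 2730 kg; unused 1270 kg.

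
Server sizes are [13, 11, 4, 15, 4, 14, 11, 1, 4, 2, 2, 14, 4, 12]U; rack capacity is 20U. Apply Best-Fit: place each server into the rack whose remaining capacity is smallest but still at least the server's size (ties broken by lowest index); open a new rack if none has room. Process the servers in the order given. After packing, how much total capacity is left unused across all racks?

Put 13U in rack 1; 7U remain.
Put 11U in rack 2; 9U remain.
Put 4U in rack 1; 3U remain.
Put 15U in rack 3; 5U remain.
Put 4U in rack 3; 1U remain.
Put 14U in rack 4; 6U remain.
Put 11U in rack 5; 9U remain.
Put 1U in rack 3; 0U remain.
Put 4U in rack 4; 2U remain.
Put 2U in rack 4; 0U remain.
Put 2U in rack 1; 1U remain.
Put 14U in rack 6; 6U remain.
Put 4U in rack 6; 2U remain.
Put 12U in rack 7; 8U remain.
7 racks × 20U = 140U; used 111U; unused 29U.

29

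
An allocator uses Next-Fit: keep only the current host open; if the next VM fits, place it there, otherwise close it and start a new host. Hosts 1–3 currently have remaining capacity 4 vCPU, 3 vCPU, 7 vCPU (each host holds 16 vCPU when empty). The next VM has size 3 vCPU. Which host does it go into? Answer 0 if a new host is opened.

3

Next-Fit only looks at host 3, which has 7 vCPU free.
3 vCPU fits there.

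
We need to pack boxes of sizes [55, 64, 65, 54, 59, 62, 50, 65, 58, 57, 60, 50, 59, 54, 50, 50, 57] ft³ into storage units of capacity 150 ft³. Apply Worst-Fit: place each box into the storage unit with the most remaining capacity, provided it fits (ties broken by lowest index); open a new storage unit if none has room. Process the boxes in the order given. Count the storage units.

Put 55 ft³ in storage unit 1; 95 ft³ remain.
Put 64 ft³ in storage unit 1; 31 ft³ remain.
Put 65 ft³ in storage unit 2; 85 ft³ remain.
Put 54 ft³ in storage unit 2; 31 ft³ remain.
Put 59 ft³ in storage unit 3; 91 ft³ remain.
Put 62 ft³ in storage unit 3; 29 ft³ remain.
Put 50 ft³ in storage unit 4; 100 ft³ remain.
Put 65 ft³ in storage unit 4; 35 ft³ remain.
Put 58 ft³ in storage unit 5; 92 ft³ remain.
Put 57 ft³ in storage unit 5; 35 ft³ remain.
Put 60 ft³ in storage unit 6; 90 ft³ remain.
Put 50 ft³ in storage unit 6; 40 ft³ remain.
Put 59 ft³ in storage unit 7; 91 ft³ remain.
Put 54 ft³ in storage unit 7; 37 ft³ remain.
Put 50 ft³ in storage unit 8; 100 ft³ remain.
Put 50 ft³ in storage unit 8; 50 ft³ remain.
Put 57 ft³ in storage unit 9; 93 ft³ remain.

9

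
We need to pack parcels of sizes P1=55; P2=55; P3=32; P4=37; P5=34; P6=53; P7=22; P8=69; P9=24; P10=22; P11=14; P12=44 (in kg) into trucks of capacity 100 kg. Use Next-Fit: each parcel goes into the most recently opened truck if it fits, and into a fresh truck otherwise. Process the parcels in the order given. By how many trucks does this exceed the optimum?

1

Next-Fit: [55] [55,32] [37,34] [53,22] [69,24] [22,14,44] → 6 trucks.
Total size 461 kg; any packing needs at least ⌈461/100⌉ = 5 trucks.
An optimal packing achieves that bound: [69,24] [55,44] [55,37] [53,34] [32,22,22,14] → 5 trucks.
Excess: 6 − 5 = 1.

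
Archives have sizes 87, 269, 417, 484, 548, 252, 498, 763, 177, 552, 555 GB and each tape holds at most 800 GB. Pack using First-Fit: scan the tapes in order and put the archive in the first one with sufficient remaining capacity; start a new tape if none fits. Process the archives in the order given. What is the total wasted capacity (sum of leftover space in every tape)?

tape 1: place 87 GB, 713 GB left
tape 1: place 269 GB, 444 GB left
tape 1: place 417 GB, 27 GB left
tape 2: place 484 GB, 316 GB left
tape 3: place 548 GB, 252 GB left
tape 2: place 252 GB, 64 GB left
tape 4: place 498 GB, 302 GB left
tape 5: place 763 GB, 37 GB left
tape 3: place 177 GB, 75 GB left
tape 6: place 552 GB, 248 GB left
tape 7: place 555 GB, 245 GB left
7 tapes × 800 GB = 5600 GB; used 4602 GB; unused 998 GB.

998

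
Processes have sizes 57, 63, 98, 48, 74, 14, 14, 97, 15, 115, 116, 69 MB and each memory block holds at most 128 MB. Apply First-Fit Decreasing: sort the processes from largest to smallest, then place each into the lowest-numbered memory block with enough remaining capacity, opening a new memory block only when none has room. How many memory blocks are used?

Sorted descending: 116, 115, 98, 97, 74, 69, 63, 57, 48, 15, 14, 14.
memory block 1: place 116 MB, 12 MB left
memory block 2: place 115 MB, 13 MB left
memory block 3: place 98 MB, 30 MB left
memory block 4: place 97 MB, 31 MB left
memory block 5: place 74 MB, 54 MB left
memory block 6: place 69 MB, 59 MB left
memory block 7: place 63 MB, 65 MB left
memory block 6: place 57 MB, 2 MB left
memory block 5: place 48 MB, 6 MB left
memory block 3: place 15 MB, 15 MB left
memory block 3: place 14 MB, 1 MB left
memory block 4: place 14 MB, 17 MB left

7 memory blocks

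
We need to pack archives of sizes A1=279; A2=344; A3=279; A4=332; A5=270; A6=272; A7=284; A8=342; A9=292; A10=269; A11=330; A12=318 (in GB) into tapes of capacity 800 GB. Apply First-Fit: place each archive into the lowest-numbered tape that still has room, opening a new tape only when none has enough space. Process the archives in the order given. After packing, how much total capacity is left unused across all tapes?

tape 1: place A1 (279 GB), 521 GB left
tape 1: place A2 (344 GB), 177 GB left
tape 2: place A3 (279 GB), 521 GB left
tape 2: place A4 (332 GB), 189 GB left
tape 3: place A5 (270 GB), 530 GB left
tape 3: place A6 (272 GB), 258 GB left
tape 4: place A7 (284 GB), 516 GB left
tape 4: place A8 (342 GB), 174 GB left
tape 5: place A9 (292 GB), 508 GB left
tape 5: place A10 (269 GB), 239 GB left
tape 6: place A11 (330 GB), 470 GB left
tape 6: place A12 (318 GB), 152 GB left
6 tapes × 800 GB = 4800 GB; used 3611 GB; unused 1189 GB.

1189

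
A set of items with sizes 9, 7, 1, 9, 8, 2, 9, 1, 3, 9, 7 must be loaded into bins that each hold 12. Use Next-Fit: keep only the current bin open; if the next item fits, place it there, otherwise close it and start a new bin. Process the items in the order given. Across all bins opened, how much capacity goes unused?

19

9 → bin 1 (remaining 3)
7 → bin 2 (remaining 5)
1 → bin 2 (remaining 4)
9 → bin 3 (remaining 3)
8 → bin 4 (remaining 4)
2 → bin 4 (remaining 2)
9 → bin 5 (remaining 3)
1 → bin 5 (remaining 2)
3 → bin 6 (remaining 9)
9 → bin 6 (remaining 0)
7 → bin 7 (remaining 5)
7 bins × 12 = 84; used 65; unused 19.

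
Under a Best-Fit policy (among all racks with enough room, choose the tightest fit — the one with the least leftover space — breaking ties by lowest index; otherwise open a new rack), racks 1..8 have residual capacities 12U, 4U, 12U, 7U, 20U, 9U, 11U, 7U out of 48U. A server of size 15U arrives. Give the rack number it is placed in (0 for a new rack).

Racks with room: rack 5 (20U).
Tightest fit is rack 5 with 20U free.

5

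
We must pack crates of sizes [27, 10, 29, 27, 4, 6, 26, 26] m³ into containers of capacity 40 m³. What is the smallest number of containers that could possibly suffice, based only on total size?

Total size = 27 + 10 + 29 + 27 + 4 + 6 + 26 + 26 = 155 m³.
⌈155 / 40⌉ = 4.

4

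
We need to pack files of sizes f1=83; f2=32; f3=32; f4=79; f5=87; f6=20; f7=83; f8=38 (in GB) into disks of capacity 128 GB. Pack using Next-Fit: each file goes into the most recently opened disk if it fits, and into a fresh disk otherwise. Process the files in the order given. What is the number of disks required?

f1 (83 GB) → disk 1 (remaining 45 GB)
f2 (32 GB) → disk 1 (remaining 13 GB)
f3 (32 GB) → disk 2 (remaining 96 GB)
f4 (79 GB) → disk 2 (remaining 17 GB)
f5 (87 GB) → disk 3 (remaining 41 GB)
f6 (20 GB) → disk 3 (remaining 21 GB)
f7 (83 GB) → disk 4 (remaining 45 GB)
f8 (38 GB) → disk 4 (remaining 7 GB)

4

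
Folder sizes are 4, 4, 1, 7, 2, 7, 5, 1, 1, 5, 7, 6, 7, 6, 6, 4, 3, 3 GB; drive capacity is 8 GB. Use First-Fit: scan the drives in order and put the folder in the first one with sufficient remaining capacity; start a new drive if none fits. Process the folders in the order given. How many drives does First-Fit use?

Put 4 GB in drive 1; 4 GB remain.
Put 4 GB in drive 1; 0 GB remain.
Put 1 GB in drive 2; 7 GB remain.
Put 7 GB in drive 2; 0 GB remain.
Put 2 GB in drive 3; 6 GB remain.
Put 7 GB in drive 4; 1 GB remain.
Put 5 GB in drive 3; 1 GB remain.
Put 1 GB in drive 3; 0 GB remain.
Put 1 GB in drive 4; 0 GB remain.
Put 5 GB in drive 5; 3 GB remain.
Put 7 GB in drive 6; 1 GB remain.
Put 6 GB in drive 7; 2 GB remain.
Put 7 GB in drive 8; 1 GB remain.
Put 6 GB in drive 9; 2 GB remain.
Put 6 GB in drive 10; 2 GB remain.
Put 4 GB in drive 11; 4 GB remain.
Put 3 GB in drive 5; 0 GB remain.
Put 3 GB in drive 11; 1 GB remain.
Final drives: [4,4] [1,7] [2,5,1] [7,1] [5,3] [7] [6] [7] [6] [6] [4,3].

11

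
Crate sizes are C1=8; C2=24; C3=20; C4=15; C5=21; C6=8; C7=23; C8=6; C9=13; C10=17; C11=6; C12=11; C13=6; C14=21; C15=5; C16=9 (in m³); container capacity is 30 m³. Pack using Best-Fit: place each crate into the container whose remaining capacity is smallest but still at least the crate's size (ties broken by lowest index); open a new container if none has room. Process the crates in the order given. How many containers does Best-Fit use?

8

container 1: place C1 (8 m³), 22 m³ left
container 2: place C2 (24 m³), 6 m³ left
container 1: place C3 (20 m³), 2 m³ left
container 3: place C4 (15 m³), 15 m³ left
container 4: place C5 (21 m³), 9 m³ left
container 4: place C6 (8 m³), 1 m³ left
container 5: place C7 (23 m³), 7 m³ left
container 2: place C8 (6 m³), 0 m³ left
container 3: place C9 (13 m³), 2 m³ left
container 6: place C10 (17 m³), 13 m³ left
container 5: place C11 (6 m³), 1 m³ left
container 6: place C12 (11 m³), 2 m³ left
container 7: place C13 (6 m³), 24 m³ left
container 7: place C14 (21 m³), 3 m³ left
container 8: place C15 (5 m³), 25 m³ left
container 8: place C16 (9 m³), 16 m³ left
Final containers: [8,20] [24,6] [15,13] [21,8] [23,6] [17,11] [6,21] [5,9].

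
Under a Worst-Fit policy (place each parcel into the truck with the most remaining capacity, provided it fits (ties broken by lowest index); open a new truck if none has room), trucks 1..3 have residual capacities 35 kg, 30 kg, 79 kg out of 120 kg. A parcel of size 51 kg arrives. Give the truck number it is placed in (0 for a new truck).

3

Trucks with room: truck 3 (79 kg).
Most room is truck 3 with 79 kg free.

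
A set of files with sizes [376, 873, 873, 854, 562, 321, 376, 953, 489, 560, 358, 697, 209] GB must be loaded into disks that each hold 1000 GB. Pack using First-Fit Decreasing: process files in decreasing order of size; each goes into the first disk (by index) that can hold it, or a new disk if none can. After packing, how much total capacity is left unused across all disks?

1499

Sorted descending: 953, 873, 873, 854, 697, 562, 560, 489, 376, 376, 358, 321, 209.
953 GB → disk 1 (remaining 47 GB)
873 GB → disk 2 (remaining 127 GB)
873 GB → disk 3 (remaining 127 GB)
854 GB → disk 4 (remaining 146 GB)
697 GB → disk 5 (remaining 303 GB)
562 GB → disk 6 (remaining 438 GB)
560 GB → disk 7 (remaining 440 GB)
489 GB → disk 8 (remaining 511 GB)
376 GB → disk 6 (remaining 62 GB)
376 GB → disk 7 (remaining 64 GB)
358 GB → disk 8 (remaining 153 GB)
321 GB → disk 9 (remaining 679 GB)
209 GB → disk 5 (remaining 94 GB)
9 disks × 1000 GB = 9000 GB; used 7501 GB; unused 1499 GB.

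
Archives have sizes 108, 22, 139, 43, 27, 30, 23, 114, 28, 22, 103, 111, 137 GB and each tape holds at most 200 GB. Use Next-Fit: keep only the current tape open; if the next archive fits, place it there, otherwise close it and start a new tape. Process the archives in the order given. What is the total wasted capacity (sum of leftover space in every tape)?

293

108 GB → tape 1 (remaining 92 GB)
22 GB → tape 1 (remaining 70 GB)
139 GB → tape 2 (remaining 61 GB)
43 GB → tape 2 (remaining 18 GB)
27 GB → tape 3 (remaining 173 GB)
30 GB → tape 3 (remaining 143 GB)
23 GB → tape 3 (remaining 120 GB)
114 GB → tape 3 (remaining 6 GB)
28 GB → tape 4 (remaining 172 GB)
22 GB → tape 4 (remaining 150 GB)
103 GB → tape 4 (remaining 47 GB)
111 GB → tape 5 (remaining 89 GB)
137 GB → tape 6 (remaining 63 GB)
6 tapes × 200 GB = 1200 GB; used 907 GB; unused 293 GB.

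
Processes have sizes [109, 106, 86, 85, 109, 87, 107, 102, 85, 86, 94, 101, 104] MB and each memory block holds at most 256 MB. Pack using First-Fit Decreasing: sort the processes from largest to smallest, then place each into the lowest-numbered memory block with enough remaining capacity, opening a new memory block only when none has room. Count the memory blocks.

6 memory blocks

Sorted descending: 109, 109, 107, 106, 104, 102, 101, 94, 87, 86, 86, 85, 85.
memory block 1: place 109 MB, 147 MB left
memory block 1: place 109 MB, 38 MB left
memory block 2: place 107 MB, 149 MB left
memory block 2: place 106 MB, 43 MB left
memory block 3: place 104 MB, 152 MB left
memory block 3: place 102 MB, 50 MB left
memory block 4: place 101 MB, 155 MB left
memory block 4: place 94 MB, 61 MB left
memory block 5: place 87 MB, 169 MB left
memory block 5: place 86 MB, 83 MB left
memory block 6: place 86 MB, 170 MB left
memory block 6: place 85 MB, 85 MB left
memory block 6: place 85 MB, 0 MB left
Final memory blocks: [109,109] [107,106] [104,102] [101,94] [87,86] [86,85,85].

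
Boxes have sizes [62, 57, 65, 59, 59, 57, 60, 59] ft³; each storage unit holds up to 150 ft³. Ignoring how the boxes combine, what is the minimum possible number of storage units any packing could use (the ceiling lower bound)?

4 storage units

Total size = 62 + 57 + 65 + 59 + 59 + 57 + 60 + 59 = 478 ft³.
⌈478 / 150⌉ = 4.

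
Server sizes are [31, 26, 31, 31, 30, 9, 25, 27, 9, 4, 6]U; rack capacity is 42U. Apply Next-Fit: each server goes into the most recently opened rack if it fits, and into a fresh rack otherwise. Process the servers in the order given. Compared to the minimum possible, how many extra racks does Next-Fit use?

Next-Fit: [31] [26] [31] [31] [30,9] [25] [27,9,4] [6] → 8 racks.
7 servers exceed 21U (half the capacity), and no two of those can share a rack, so at least 7 racks are needed.
An optimal packing achieves that bound: [31,9] [31,9] [31,6,4] [30] [27] [26] [25] → 7 racks.
Excess: 8 − 7 = 1.

1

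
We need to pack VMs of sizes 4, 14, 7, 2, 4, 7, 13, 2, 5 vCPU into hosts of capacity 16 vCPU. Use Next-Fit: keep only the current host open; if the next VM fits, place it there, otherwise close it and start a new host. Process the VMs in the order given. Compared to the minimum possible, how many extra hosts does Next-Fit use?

Next-Fit: [4] [14] [7,2,4] [7] [13,2] [5] → 6 hosts.
Total size 58 vCPU; any packing needs at least ⌈58/16⌉ = 4 hosts.
An optimal packing achieves that bound: [14,2] [13,2] [7,7] [5,4,4] → 4 hosts.
Excess: 6 − 4 = 2.

2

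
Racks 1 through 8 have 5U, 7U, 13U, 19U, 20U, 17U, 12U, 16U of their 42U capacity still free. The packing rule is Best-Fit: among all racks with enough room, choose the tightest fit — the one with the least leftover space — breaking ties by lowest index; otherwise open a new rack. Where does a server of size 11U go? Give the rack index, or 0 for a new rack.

Racks with room: rack 3 (13U), rack 4 (19U), rack 5 (20U), rack 6 (17U), rack 7 (12U), rack 8 (16U).
Tightest fit is rack 7 with 12U free.

7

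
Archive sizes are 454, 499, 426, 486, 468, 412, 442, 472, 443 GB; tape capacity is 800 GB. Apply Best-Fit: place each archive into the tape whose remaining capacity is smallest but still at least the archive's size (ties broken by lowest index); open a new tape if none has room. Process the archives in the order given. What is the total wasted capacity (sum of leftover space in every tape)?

tape 1: place 454 GB, 346 GB left
tape 2: place 499 GB, 301 GB left
tape 3: place 426 GB, 374 GB left
tape 4: place 486 GB, 314 GB left
tape 5: place 468 GB, 332 GB left
tape 6: place 412 GB, 388 GB left
tape 7: place 442 GB, 358 GB left
tape 8: place 472 GB, 328 GB left
tape 9: place 443 GB, 357 GB left
9 tapes × 800 GB = 7200 GB; used 4102 GB; unused 3098 GB.

3098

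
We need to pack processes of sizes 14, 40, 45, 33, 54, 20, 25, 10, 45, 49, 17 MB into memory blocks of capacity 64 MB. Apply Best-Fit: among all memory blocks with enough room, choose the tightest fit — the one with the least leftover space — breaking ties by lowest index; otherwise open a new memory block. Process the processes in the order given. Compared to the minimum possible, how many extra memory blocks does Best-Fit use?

1

Best-Fit: [14,40,10] [45,17] [33,20] [54] [25] [45] [49] → 7 memory blocks.
Total size 352 MB; any packing needs at least ⌈352/64⌉ = 6 memory blocks.
An optimal packing achieves that bound: [54,10] [49,14] [45,17] [45] [40,20] [33,25] → 6 memory blocks.
Excess: 7 − 6 = 1.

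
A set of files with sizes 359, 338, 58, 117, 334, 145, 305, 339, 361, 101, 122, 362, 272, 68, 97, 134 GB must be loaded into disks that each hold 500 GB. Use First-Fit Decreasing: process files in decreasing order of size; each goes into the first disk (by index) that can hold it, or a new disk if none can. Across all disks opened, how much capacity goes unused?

Sorted descending: 362, 361, 359, 339, 338, 334, 305, 272, 145, 134, 122, 117, 101, 97, 68, 58.
disk 1: place 362 GB, 138 GB left
disk 2: place 361 GB, 139 GB left
disk 3: place 359 GB, 141 GB left
disk 4: place 339 GB, 161 GB left
disk 5: place 338 GB, 162 GB left
disk 6: place 334 GB, 166 GB left
disk 7: place 305 GB, 195 GB left
disk 8: place 272 GB, 228 GB left
disk 4: place 145 GB, 16 GB left
disk 1: place 134 GB, 4 GB left
disk 2: place 122 GB, 17 GB left
disk 3: place 117 GB, 24 GB left
disk 5: place 101 GB, 61 GB left
disk 6: place 97 GB, 69 GB left
disk 6: place 68 GB, 1 GB left
disk 5: place 58 GB, 3 GB left
8 disks × 500 GB = 4000 GB; used 3512 GB; unused 488 GB.

488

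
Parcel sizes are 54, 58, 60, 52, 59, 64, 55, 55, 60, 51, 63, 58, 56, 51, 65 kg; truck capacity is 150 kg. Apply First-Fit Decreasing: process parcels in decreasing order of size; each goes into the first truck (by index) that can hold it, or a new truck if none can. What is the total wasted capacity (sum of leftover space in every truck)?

Sorted descending: 65, 64, 63, 60, 60, 59, 58, 58, 56, 55, 55, 54, 52, 51, 51.
65 kg → truck 1 (remaining 85 kg)
64 kg → truck 1 (remaining 21 kg)
63 kg → truck 2 (remaining 87 kg)
60 kg → truck 2 (remaining 27 kg)
60 kg → truck 3 (remaining 90 kg)
59 kg → truck 3 (remaining 31 kg)
58 kg → truck 4 (remaining 92 kg)
58 kg → truck 4 (remaining 34 kg)
56 kg → truck 5 (remaining 94 kg)
55 kg → truck 5 (remaining 39 kg)
55 kg → truck 6 (remaining 95 kg)
54 kg → truck 6 (remaining 41 kg)
52 kg → truck 7 (remaining 98 kg)
51 kg → truck 7 (remaining 47 kg)
51 kg → truck 8 (remaining 99 kg)
8 trucks × 150 kg = 1200 kg; used 861 kg; unused 339 kg.

339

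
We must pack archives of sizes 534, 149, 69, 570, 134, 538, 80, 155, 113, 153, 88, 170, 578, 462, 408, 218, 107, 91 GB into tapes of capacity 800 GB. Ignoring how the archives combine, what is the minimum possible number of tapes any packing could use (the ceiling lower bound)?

6 tapes

Total size = 534 + 149 + 69 + 570 + 134 + 538 + 80 + 155 + 113 + 153 + 88 + 170 + 578 + 462 + 408 + 218 + 107 + 91 = 4617 GB.
⌈4617 / 800⌉ = 6.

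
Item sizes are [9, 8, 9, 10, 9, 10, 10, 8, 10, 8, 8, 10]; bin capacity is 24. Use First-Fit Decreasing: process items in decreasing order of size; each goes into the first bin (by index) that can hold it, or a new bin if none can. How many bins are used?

Sorted descending: 10, 10, 10, 10, 10, 9, 9, 9, 8, 8, 8, 8.
Put 10 in bin 1; 14 remain.
Put 10 in bin 1; 4 remain.
Put 10 in bin 2; 14 remain.
Put 10 in bin 2; 4 remain.
Put 10 in bin 3; 14 remain.
Put 9 in bin 3; 5 remain.
Put 9 in bin 4; 15 remain.
Put 9 in bin 4; 6 remain.
Put 8 in bin 5; 16 remain.
Put 8 in bin 5; 8 remain.
Put 8 in bin 5; 0 remain.
Put 8 in bin 6; 16 remain.

6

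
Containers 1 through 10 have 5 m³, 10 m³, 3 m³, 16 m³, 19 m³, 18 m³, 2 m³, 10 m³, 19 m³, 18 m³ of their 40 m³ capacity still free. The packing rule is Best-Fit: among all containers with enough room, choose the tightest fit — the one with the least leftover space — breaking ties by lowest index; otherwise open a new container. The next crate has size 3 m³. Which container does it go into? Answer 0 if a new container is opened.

Containers with room: container 1 (5 m³), container 2 (10 m³), container 3 (3 m³), container 4 (16 m³), container 5 (19 m³), container 6 (18 m³), container 8 (10 m³), container 9 (19 m³), container 10 (18 m³).
Tightest fit is container 3 with 3 m³ free.

3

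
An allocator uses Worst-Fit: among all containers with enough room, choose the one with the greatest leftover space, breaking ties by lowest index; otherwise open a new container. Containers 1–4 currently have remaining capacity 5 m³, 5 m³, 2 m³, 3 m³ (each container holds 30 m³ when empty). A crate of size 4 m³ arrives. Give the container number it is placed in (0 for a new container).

1

Containers with room: container 1 (5 m³), container 2 (5 m³).
Most room is container 1 with 5 m³ free.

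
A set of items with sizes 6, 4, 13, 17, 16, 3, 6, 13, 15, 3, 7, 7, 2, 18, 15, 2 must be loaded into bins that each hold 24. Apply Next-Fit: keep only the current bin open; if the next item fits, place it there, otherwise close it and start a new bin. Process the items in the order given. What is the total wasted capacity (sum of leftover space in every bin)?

45

6 → bin 1 (remaining 18)
4 → bin 1 (remaining 14)
13 → bin 1 (remaining 1)
17 → bin 2 (remaining 7)
16 → bin 3 (remaining 8)
3 → bin 3 (remaining 5)
6 → bin 4 (remaining 18)
13 → bin 4 (remaining 5)
15 → bin 5 (remaining 9)
3 → bin 5 (remaining 6)
7 → bin 6 (remaining 17)
7 → bin 6 (remaining 10)
2 → bin 6 (remaining 8)
18 → bin 7 (remaining 6)
15 → bin 8 (remaining 9)
2 → bin 8 (remaining 7)
8 bins × 24 = 192; used 147; unused 45.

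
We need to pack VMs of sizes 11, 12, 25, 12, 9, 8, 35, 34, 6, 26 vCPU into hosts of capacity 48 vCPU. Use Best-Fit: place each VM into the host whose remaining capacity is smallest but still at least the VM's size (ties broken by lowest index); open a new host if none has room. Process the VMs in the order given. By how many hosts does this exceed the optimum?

1

Best-Fit: [11,12,25] [12,9,8] [35,6] [34] [26] → 5 hosts.
Total size 178 vCPU; any packing needs at least ⌈178/48⌉ = 4 hosts.
An optimal packing achieves that bound: [35,12] [34,12] [26,11,9] [25,8,6] → 4 hosts.
Excess: 5 − 4 = 1.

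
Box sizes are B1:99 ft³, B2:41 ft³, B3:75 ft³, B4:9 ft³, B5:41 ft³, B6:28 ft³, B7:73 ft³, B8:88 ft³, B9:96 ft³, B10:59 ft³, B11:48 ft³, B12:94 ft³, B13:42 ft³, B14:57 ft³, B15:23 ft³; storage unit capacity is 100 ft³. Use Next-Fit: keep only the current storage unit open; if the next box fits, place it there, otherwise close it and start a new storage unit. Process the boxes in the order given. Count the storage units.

storage unit 1: place B1 (99 ft³), 1 ft³ left
storage unit 2: place B2 (41 ft³), 59 ft³ left
storage unit 3: place B3 (75 ft³), 25 ft³ left
storage unit 3: place B4 (9 ft³), 16 ft³ left
storage unit 4: place B5 (41 ft³), 59 ft³ left
storage unit 4: place B6 (28 ft³), 31 ft³ left
storage unit 5: place B7 (73 ft³), 27 ft³ left
storage unit 6: place B8 (88 ft³), 12 ft³ left
storage unit 7: place B9 (96 ft³), 4 ft³ left
storage unit 8: place B10 (59 ft³), 41 ft³ left
storage unit 9: place B11 (48 ft³), 52 ft³ left
storage unit 10: place B12 (94 ft³), 6 ft³ left
storage unit 11: place B13 (42 ft³), 58 ft³ left
storage unit 11: place B14 (57 ft³), 1 ft³ left
storage unit 12: place B15 (23 ft³), 77 ft³ left

12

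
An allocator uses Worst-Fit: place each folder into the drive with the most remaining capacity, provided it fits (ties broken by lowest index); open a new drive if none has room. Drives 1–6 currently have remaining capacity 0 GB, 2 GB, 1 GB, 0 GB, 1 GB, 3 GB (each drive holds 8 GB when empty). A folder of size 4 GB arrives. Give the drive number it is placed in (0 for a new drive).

No drive has ≥ 4 GB free, so a new drive is opened.

0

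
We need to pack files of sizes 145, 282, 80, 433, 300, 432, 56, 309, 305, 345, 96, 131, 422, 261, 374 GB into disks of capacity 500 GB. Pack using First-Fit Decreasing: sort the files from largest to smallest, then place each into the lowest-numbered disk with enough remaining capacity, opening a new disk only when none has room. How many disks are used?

Sorted descending: 433, 432, 422, 374, 345, 309, 305, 300, 282, 261, 145, 131, 96, 80, 56.
433 GB → disk 1 (remaining 67 GB)
432 GB → disk 2 (remaining 68 GB)
422 GB → disk 3 (remaining 78 GB)
374 GB → disk 4 (remaining 126 GB)
345 GB → disk 5 (remaining 155 GB)
309 GB → disk 6 (remaining 191 GB)
305 GB → disk 7 (remaining 195 GB)
300 GB → disk 8 (remaining 200 GB)
282 GB → disk 9 (remaining 218 GB)
261 GB → disk 10 (remaining 239 GB)
145 GB → disk 5 (remaining 10 GB)
131 GB → disk 6 (remaining 60 GB)
96 GB → disk 4 (remaining 30 GB)
80 GB → disk 7 (remaining 115 GB)
56 GB → disk 1 (remaining 11 GB)

10 disks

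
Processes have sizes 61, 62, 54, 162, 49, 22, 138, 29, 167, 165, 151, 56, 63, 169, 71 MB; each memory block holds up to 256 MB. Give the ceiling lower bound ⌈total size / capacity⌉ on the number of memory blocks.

6 memory blocks

Total size = 61 + 62 + 54 + 162 + 49 + 22 + 138 + 29 + 167 + 165 + 151 + 56 + 63 + 169 + 71 = 1419 MB.
⌈1419 / 256⌉ = 6.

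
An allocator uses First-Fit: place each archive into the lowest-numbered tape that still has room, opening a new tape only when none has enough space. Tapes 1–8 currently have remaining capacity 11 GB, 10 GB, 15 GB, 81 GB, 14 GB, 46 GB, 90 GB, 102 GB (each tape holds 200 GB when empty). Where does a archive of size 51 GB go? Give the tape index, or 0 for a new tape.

4

Tapes with room: tape 4 (81 GB), tape 7 (90 GB), tape 8 (102 GB).
The first with room is tape 4.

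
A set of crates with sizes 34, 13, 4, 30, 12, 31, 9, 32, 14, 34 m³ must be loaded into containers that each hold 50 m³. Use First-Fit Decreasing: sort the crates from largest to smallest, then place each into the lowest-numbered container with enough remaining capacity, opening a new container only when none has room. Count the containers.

Sorted descending: 34, 34, 32, 31, 30, 14, 13, 12, 9, 4.
34 m³ → container 1 (remaining 16 m³)
34 m³ → container 2 (remaining 16 m³)
32 m³ → container 3 (remaining 18 m³)
31 m³ → container 4 (remaining 19 m³)
30 m³ → container 5 (remaining 20 m³)
14 m³ → container 1 (remaining 2 m³)
13 m³ → container 2 (remaining 3 m³)
12 m³ → container 3 (remaining 6 m³)
9 m³ → container 4 (remaining 10 m³)
4 m³ → container 3 (remaining 2 m³)
Final containers: [34,14] [34,13] [32,12,4] [31,9] [30].

5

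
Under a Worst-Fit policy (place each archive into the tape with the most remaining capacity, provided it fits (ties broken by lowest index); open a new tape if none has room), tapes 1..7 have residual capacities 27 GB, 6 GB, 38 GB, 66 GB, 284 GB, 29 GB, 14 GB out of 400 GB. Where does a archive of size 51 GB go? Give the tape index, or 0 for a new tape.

Tapes with room: tape 4 (66 GB), tape 5 (284 GB).
Most room is tape 5 with 284 GB free.

5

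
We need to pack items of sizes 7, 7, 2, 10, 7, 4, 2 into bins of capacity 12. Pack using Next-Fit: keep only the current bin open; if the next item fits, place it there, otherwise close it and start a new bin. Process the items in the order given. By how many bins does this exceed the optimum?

Next-Fit: [7] [7,2] [10] [7,4] [2] → 5 bins.
Total size 39; any packing needs at least ⌈39/12⌉ = 4 bins.
An optimal packing achieves that bound: [10,2] [7,4] [7,2] [7] → 4 bins.
Excess: 5 − 4 = 1.

1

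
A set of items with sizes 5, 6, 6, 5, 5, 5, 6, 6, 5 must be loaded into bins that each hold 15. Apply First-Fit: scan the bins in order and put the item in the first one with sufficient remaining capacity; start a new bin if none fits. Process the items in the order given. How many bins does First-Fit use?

4

Put 5 in bin 1; 10 remain.
Put 6 in bin 1; 4 remain.
Put 6 in bin 2; 9 remain.
Put 5 in bin 2; 4 remain.
Put 5 in bin 3; 10 remain.
Put 5 in bin 3; 5 remain.
Put 6 in bin 4; 9 remain.
Put 6 in bin 4; 3 remain.
Put 5 in bin 3; 0 remain.
Final bins: [5,6] [6,5] [5,5,5] [6,6].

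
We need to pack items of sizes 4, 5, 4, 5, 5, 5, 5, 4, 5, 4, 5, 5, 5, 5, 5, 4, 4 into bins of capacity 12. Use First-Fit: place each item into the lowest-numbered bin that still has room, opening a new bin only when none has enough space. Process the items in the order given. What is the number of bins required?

9

4 → bin 1 (remaining 8)
5 → bin 1 (remaining 3)
4 → bin 2 (remaining 8)
5 → bin 2 (remaining 3)
5 → bin 3 (remaining 7)
5 → bin 3 (remaining 2)
5 → bin 4 (remaining 7)
4 → bin 4 (remaining 3)
5 → bin 5 (remaining 7)
4 → bin 5 (remaining 3)
5 → bin 6 (remaining 7)
5 → bin 6 (remaining 2)
5 → bin 7 (remaining 7)
5 → bin 7 (remaining 2)
5 → bin 8 (remaining 7)
4 → bin 8 (remaining 3)
4 → bin 9 (remaining 8)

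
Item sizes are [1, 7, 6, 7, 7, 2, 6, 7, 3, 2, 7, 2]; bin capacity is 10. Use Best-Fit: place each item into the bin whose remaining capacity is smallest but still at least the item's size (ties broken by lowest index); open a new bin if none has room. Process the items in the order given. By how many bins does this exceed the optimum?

Best-Fit: [1,7,2] [6] [7,3] [7,2] [6] [7,2] [7] → 7 bins.
7 items exceed 5 (half the capacity), and no two of those can share a bin, so at least 7 bins are needed.
So 7 is already optimal.

0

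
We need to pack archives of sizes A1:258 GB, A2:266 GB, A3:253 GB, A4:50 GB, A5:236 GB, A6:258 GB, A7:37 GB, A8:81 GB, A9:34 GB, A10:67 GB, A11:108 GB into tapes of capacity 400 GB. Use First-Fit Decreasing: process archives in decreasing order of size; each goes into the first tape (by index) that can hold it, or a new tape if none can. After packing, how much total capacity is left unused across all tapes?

352

Sorted descending: 266, 258, 258, 253, 236, 108, 81, 67, 50, 37, 34.
266 GB → tape 1 (remaining 134 GB)
258 GB → tape 2 (remaining 142 GB)
258 GB → tape 3 (remaining 142 GB)
253 GB → tape 4 (remaining 147 GB)
236 GB → tape 5 (remaining 164 GB)
108 GB → tape 1 (remaining 26 GB)
81 GB → tape 2 (remaining 61 GB)
67 GB → tape 3 (remaining 75 GB)
50 GB → tape 2 (remaining 11 GB)
37 GB → tape 3 (remaining 38 GB)
34 GB → tape 3 (remaining 4 GB)
5 tapes × 400 GB = 2000 GB; used 1648 GB; unused 352 GB.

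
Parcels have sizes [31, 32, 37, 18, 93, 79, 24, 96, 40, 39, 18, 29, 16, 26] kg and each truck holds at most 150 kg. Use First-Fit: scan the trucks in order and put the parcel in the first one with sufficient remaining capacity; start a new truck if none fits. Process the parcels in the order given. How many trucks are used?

5 trucks

31 kg → truck 1 (remaining 119 kg)
32 kg → truck 1 (remaining 87 kg)
37 kg → truck 1 (remaining 50 kg)
18 kg → truck 1 (remaining 32 kg)
93 kg → truck 2 (remaining 57 kg)
79 kg → truck 3 (remaining 71 kg)
24 kg → truck 1 (remaining 8 kg)
96 kg → truck 4 (remaining 54 kg)
40 kg → truck 2 (remaining 17 kg)
39 kg → truck 3 (remaining 32 kg)
18 kg → truck 3 (remaining 14 kg)
29 kg → truck 4 (remaining 25 kg)
16 kg → truck 2 (remaining 1 kg)
26 kg → truck 5 (remaining 124 kg)
Final trucks: [31,32,37,18,24] [93,40,16] [79,39,18] [96,29] [26].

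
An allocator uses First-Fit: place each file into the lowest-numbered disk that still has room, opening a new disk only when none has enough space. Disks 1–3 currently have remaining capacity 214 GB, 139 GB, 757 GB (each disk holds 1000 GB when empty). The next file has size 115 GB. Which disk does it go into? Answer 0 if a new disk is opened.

1

Disks with room: disk 1 (214 GB), disk 2 (139 GB), disk 3 (757 GB).
The first with room is disk 1.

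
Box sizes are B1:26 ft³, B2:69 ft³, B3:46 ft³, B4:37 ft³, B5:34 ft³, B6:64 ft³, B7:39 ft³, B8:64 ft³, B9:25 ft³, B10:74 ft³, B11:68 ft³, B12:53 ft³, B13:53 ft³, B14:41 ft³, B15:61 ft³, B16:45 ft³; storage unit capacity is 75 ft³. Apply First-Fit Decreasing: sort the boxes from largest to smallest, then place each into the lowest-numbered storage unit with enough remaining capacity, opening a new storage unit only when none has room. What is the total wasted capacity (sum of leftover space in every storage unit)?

176

Sorted descending: 74, 69, 68, 64, 64, 61, 53, 53, 46, 45, 41, 39, 37, 34, 26, 25.
storage unit 1: place 74 ft³, 1 ft³ left
storage unit 2: place 69 ft³, 6 ft³ left
storage unit 3: place 68 ft³, 7 ft³ left
storage unit 4: place 64 ft³, 11 ft³ left
storage unit 5: place 64 ft³, 11 ft³ left
storage unit 6: place 61 ft³, 14 ft³ left
storage unit 7: place 53 ft³, 22 ft³ left
storage unit 8: place 53 ft³, 22 ft³ left
storage unit 9: place 46 ft³, 29 ft³ left
storage unit 10: place 45 ft³, 30 ft³ left
storage unit 11: place 41 ft³, 34 ft³ left
storage unit 12: place 39 ft³, 36 ft³ left
storage unit 13: place 37 ft³, 38 ft³ left
storage unit 11: place 34 ft³, 0 ft³ left
storage unit 9: place 26 ft³, 3 ft³ left
storage unit 10: place 25 ft³, 5 ft³ left
13 storage units × 75 ft³ = 975 ft³; used 799 ft³; unused 176 ft³.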